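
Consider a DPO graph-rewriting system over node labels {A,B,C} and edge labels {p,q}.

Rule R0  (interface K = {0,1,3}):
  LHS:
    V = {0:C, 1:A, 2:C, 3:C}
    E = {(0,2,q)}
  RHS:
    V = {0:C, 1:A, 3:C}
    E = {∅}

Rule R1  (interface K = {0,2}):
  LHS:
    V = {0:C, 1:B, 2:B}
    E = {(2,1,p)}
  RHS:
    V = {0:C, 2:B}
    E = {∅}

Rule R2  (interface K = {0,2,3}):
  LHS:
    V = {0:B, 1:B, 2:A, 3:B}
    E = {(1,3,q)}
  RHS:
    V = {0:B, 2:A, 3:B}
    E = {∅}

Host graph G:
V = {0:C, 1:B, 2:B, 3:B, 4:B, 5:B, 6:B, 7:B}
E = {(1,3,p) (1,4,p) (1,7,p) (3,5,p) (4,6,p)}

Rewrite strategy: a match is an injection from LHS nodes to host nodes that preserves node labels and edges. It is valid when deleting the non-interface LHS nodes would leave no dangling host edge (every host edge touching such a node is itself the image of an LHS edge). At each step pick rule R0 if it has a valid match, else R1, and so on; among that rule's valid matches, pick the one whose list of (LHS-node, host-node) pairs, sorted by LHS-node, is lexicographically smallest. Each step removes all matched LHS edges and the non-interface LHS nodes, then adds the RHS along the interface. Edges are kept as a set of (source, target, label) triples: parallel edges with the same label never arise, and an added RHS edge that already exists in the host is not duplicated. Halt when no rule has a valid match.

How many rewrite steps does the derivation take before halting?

[0] host  ⇒  8 nodes, 5 edges  {1-p->3 1-p->4 1-p->7 3-p->5 4-p->6}
[1] R1 @ {0↦0, 1↦5, 2↦3}  ⇒  7 nodes, 4 edges  {1-p->3 1-p->4 1-p->7 4-p->6}
[2] R1 @ {0↦0, 1↦3, 2↦1}  ⇒  6 nodes, 3 edges  {1-p->4 1-p->7 4-p->6}
[3] R1 @ {0↦0, 1↦6, 2↦4}  ⇒  5 nodes, 2 edges  {1-p->4 1-p->7}
[4] R1 @ {0↦0, 1↦4, 2↦1}  ⇒  4 nodes, 1 edges  {1-p->7}
[5] R1 @ {0↦0, 1↦7, 2↦1}  ⇒  3 nodes, 0 edges  {∅}
final graph: no rule applies after step 5

Answer: 5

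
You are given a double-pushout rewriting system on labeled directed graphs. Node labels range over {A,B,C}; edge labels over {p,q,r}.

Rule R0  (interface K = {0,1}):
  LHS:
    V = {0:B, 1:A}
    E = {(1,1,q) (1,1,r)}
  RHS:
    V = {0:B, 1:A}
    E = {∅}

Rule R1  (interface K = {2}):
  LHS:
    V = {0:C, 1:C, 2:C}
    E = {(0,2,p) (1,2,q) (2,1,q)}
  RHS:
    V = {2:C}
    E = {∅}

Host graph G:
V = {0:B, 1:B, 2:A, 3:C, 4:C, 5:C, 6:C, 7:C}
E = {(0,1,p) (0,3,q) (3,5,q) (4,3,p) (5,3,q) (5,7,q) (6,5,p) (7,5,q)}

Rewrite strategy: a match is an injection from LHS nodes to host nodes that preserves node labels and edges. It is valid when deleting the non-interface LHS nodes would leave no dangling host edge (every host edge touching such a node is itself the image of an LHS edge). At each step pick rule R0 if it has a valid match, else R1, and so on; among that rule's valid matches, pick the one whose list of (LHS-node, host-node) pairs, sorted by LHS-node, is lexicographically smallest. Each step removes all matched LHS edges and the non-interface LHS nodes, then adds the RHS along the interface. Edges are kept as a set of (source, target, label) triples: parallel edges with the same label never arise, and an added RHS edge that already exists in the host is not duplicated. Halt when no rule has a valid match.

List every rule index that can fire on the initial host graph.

Answer: [R1]

Rewrite trace:
R0: no valid match — LHS pattern not found
R1: 1 valid match — {0↦6, 1↦7, 2↦5}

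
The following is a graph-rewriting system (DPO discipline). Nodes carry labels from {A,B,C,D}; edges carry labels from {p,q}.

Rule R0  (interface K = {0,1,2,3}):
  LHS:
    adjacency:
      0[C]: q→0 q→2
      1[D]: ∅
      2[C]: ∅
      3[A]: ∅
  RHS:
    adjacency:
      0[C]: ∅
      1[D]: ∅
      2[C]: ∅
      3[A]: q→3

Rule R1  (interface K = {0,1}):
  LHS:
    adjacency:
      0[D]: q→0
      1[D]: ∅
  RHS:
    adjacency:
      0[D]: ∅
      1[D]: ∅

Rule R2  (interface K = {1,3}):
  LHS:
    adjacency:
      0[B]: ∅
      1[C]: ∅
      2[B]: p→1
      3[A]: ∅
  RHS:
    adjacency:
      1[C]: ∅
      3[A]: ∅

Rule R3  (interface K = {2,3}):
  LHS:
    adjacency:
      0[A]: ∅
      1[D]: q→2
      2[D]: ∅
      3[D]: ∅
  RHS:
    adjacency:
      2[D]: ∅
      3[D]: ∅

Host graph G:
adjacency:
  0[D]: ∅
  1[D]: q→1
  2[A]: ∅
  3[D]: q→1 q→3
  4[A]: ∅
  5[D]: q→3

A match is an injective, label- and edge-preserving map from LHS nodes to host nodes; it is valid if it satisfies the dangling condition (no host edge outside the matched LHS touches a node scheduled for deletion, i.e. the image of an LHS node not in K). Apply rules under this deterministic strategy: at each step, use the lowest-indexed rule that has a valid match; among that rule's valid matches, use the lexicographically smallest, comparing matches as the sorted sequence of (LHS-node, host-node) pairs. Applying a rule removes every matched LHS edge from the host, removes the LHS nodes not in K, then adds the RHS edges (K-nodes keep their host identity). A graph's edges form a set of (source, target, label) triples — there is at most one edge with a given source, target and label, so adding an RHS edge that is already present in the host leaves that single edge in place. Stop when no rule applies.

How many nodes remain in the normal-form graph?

Answer: 2

Derivation:
initial: |V|=6 |E|=4  E = 1-q->1 3-q->1 3-q->3 5-q->3
step 1: apply R1 at {0↦1, 1↦0}  → |V|=6 |E|=3  E = 3-q->1 3-q->3 5-q->3
step 2: apply R1 at {0↦3, 1↦0}  → |V|=6 |E|=2  E = 3-q->1 5-q->3
step 3: apply R3 at {0↦2, 1↦5, 2↦3, 3↦0}  → |V|=4 |E|=1  E = 3-q->1
step 4: apply R3 at {0↦4, 1↦3, 2↦1, 3↦0}  → |V|=2 |E|=0  E = ∅
final graph: no rule applies after step 4
NF nodes: {0:D, 1:D}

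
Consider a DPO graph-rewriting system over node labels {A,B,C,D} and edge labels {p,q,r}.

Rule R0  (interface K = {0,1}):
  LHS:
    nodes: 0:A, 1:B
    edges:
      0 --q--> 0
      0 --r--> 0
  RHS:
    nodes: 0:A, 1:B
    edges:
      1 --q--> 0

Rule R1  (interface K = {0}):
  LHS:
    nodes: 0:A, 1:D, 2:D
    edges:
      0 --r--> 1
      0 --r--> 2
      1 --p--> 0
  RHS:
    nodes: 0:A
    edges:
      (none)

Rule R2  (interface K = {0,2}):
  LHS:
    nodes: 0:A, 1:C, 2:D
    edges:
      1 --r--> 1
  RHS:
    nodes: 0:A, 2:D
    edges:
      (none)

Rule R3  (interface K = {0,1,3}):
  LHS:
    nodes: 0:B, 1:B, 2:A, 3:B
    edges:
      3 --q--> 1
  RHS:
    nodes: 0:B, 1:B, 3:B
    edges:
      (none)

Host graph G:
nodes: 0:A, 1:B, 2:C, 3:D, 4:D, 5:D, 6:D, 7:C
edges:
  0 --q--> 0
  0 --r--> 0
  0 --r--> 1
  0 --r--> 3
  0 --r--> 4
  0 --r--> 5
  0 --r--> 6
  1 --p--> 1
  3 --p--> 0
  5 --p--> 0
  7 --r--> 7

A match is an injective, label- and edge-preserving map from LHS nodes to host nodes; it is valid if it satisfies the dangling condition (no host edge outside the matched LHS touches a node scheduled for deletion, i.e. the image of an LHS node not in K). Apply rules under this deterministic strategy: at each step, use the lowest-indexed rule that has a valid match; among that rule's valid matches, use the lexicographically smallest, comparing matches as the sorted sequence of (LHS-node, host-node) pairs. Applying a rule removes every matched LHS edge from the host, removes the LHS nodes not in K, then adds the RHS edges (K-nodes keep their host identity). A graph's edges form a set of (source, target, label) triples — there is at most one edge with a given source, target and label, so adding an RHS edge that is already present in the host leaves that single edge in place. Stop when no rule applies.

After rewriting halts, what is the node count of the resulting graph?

Answer: 4

Rewrite trace:
initial: |V|=8 |E|=11  E = 0-q->0 0-r->0 0-r->1 0-r->3 0-r->4 0-r->5 0-r->6 1-p->1 3-p->0 5-p->0 7-r->7
step 1: apply R0 at {0↦0, 1↦1}  → |V|=8 |E|=10  E = 0-r->1 0-r->3 0-r->4 0-r->5 0-r->6 1-q->0 1-p->1 3-p->0 5-p->0 7-r->7
step 2: apply R1 at {0↦0, 1↦3, 2↦4}  → |V|=6 |E|=7  E = 0-r->1 0-r->5 0-r->6 1-q->0 1-p->1 5-p->0 7-r->7
step 3: apply R1 at {0↦0, 1↦5, 2↦6}  → |V|=4 |E|=4  E = 0-r->1 1-q->0 1-p->1 7-r->7
final graph: no rule applies after step 3
NF nodes: {0:A, 1:B, 2:C, 7:C}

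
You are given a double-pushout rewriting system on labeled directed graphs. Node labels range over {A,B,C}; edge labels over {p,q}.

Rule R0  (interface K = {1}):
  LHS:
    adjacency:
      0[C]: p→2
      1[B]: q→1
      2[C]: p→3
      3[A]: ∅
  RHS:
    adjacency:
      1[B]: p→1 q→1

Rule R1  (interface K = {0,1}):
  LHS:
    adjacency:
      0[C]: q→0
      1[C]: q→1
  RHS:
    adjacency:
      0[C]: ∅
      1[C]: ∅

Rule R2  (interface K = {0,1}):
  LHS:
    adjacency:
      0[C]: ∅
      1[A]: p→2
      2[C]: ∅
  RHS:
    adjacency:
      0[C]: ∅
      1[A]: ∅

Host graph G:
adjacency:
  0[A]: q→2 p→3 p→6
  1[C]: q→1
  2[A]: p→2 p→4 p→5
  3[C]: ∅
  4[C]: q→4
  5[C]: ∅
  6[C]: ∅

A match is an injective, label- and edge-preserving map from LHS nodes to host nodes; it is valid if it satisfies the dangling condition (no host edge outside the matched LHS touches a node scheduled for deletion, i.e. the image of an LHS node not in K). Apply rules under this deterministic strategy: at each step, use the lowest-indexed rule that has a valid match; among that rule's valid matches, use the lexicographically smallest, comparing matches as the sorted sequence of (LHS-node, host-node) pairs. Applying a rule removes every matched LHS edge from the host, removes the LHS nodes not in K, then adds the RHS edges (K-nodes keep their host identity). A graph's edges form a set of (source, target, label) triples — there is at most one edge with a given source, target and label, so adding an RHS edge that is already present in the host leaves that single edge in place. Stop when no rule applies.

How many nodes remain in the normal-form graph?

[0] host  ⇒  7 nodes, 8 edges  {0-q->2 0-p->3 0-p->6 1-q->1 2-p->2 2-p->4 2-p->5 4-q->4}
[1] R1 @ {0↦1, 1↦4}  ⇒  7 nodes, 6 edges  {0-q->2 0-p->3 0-p->6 2-p->2 2-p->4 2-p->5}
[2] R2 @ {0↦1, 1↦0, 2↦3}  ⇒  6 nodes, 5 edges  {0-q->2 0-p->6 2-p->2 2-p->4 2-p->5}
[3] R2 @ {0↦1, 1↦0, 2↦6}  ⇒  5 nodes, 4 edges  {0-q->2 2-p->2 2-p->4 2-p->5}
[4] R2 @ {0↦1, 1↦2, 2↦4}  ⇒  4 nodes, 3 edges  {0-q->2 2-p->2 2-p->5}
[5] R2 @ {0↦1, 1↦2, 2↦5}  ⇒  3 nodes, 2 edges  {0-q->2 2-p->2}
final graph: no rule applies after step 5
NF nodes: {0:A, 1:C, 2:A}

Answer: 3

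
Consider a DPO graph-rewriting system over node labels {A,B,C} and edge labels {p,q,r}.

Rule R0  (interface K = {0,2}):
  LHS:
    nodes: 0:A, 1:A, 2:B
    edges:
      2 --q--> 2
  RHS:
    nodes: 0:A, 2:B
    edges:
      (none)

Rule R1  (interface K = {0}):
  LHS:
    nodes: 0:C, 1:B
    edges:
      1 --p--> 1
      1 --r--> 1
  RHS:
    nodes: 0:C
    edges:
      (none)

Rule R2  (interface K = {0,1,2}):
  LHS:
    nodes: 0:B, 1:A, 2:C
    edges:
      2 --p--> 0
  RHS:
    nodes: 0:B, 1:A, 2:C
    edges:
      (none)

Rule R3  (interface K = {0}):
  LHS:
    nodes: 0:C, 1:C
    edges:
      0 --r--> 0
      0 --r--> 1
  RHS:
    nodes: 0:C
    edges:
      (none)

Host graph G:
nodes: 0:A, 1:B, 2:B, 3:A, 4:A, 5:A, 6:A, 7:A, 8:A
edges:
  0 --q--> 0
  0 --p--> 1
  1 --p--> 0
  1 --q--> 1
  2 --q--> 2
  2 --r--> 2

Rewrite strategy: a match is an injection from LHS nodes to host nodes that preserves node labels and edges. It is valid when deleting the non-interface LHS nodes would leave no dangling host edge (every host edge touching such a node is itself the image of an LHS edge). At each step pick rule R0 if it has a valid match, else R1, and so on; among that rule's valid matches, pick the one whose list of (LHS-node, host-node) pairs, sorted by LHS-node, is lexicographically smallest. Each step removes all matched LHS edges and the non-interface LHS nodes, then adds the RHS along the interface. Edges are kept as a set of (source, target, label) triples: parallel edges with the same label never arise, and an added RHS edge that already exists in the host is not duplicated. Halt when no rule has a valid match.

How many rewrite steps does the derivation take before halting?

Answer: 2

Steps:
start.  V:9 E:6  edges: 0-q->0 0-p->1 1-p->0 1-q->1 2-q->2 2-r->2
1. fire R0 via {0↦0, 1↦3, 2↦1}  →  V:8 E:5  edges: 0-q->0 0-p->1 1-p->0 2-q->2 2-r->2
2. fire R0 via {0↦0, 1↦4, 2↦2}  →  V:7 E:4  edges: 0-q->0 0-p->1 1-p->0 2-r->2
final graph: no rule applies after step 2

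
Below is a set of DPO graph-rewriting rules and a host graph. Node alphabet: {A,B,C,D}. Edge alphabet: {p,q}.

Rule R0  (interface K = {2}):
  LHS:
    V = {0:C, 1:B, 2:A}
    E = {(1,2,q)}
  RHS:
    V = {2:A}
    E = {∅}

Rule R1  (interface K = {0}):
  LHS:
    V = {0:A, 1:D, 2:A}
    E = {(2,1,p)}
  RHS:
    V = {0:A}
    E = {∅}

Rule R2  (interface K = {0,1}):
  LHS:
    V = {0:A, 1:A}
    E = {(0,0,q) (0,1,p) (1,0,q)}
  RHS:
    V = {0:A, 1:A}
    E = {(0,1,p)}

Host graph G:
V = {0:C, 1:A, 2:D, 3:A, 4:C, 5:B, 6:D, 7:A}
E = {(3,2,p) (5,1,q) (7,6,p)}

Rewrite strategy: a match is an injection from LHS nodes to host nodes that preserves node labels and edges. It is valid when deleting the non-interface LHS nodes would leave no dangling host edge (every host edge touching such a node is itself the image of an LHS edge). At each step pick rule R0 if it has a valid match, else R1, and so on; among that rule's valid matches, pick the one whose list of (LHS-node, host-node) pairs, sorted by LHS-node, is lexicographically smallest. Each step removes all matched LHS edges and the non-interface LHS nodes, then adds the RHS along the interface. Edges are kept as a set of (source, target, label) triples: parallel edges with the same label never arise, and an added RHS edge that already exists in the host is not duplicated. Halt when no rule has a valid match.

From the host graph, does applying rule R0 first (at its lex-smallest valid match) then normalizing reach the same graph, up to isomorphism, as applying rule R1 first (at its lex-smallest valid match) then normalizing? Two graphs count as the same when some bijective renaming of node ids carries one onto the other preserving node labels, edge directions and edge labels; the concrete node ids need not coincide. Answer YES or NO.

branch R0-first: apply at {0↦0, 1↦5, 2↦1} → |E|=2, then 2 more step(s) → NF |V|=2 |E|=0 V={1:A, 4:C} E=∅
branch R1-first: apply at {0↦1, 1↦2, 2↦3} → |E|=2, then 2 more step(s) → NF |V|=2 |E|=0 V={1:A, 4:C} E=∅
graphs isomorphic (equal up to label-preserving node renaming)

Answer: YES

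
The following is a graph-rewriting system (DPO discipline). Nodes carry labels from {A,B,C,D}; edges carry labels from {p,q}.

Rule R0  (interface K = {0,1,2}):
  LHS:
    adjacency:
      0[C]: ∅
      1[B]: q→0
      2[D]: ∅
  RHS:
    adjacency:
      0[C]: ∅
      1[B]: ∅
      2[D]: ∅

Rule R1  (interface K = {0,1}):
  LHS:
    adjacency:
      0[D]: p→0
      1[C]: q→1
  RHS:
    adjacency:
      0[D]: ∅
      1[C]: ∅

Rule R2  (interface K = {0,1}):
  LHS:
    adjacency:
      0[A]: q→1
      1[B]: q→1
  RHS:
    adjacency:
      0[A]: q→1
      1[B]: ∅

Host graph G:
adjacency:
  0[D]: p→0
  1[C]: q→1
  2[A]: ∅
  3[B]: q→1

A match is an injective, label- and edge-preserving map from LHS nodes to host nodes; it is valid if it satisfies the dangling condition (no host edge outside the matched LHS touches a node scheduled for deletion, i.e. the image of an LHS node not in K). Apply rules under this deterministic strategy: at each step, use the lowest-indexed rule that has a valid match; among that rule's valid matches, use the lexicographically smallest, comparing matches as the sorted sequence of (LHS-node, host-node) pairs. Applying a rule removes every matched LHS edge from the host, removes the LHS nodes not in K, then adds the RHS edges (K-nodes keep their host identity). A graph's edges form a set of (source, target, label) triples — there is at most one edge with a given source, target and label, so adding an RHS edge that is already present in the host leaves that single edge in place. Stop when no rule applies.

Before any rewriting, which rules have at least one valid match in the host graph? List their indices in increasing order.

R0: 1 valid match — {0↦1, 1↦3, 2↦0}
R1: 1 valid match — {0↦0, 1↦1}
R2: no valid match — LHS pattern not found

Answer: [R0,R1]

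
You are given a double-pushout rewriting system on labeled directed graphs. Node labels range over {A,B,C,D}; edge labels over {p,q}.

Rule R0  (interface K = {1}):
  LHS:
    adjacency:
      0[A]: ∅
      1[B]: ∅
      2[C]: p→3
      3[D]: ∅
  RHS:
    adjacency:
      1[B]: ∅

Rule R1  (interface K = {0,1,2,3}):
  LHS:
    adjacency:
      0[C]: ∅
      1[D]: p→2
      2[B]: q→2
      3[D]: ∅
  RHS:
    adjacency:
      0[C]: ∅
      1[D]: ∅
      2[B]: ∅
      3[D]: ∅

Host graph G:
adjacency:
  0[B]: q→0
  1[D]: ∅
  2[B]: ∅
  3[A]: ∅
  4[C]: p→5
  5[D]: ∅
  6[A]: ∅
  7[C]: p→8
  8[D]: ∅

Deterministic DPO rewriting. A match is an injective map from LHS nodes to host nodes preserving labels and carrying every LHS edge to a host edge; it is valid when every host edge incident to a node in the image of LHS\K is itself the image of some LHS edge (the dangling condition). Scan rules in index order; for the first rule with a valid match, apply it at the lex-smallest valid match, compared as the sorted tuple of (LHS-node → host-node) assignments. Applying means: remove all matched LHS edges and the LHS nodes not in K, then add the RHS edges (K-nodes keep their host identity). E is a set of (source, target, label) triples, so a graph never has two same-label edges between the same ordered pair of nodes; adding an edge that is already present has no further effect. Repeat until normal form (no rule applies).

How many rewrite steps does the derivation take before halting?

Answer: 2

Derivation:
start.  V:9 E:3  edges: 0-q->0 4-p->5 7-p->8
1. fire R0 via {0↦3, 1↦0, 2↦4, 3↦5}  →  V:6 E:2  edges: 0-q->0 7-p->8
2. fire R0 via {0↦6, 1↦0, 2↦7, 3↦8}  →  V:3 E:1  edges: 0-q->0
normal form: no rule applies after step 2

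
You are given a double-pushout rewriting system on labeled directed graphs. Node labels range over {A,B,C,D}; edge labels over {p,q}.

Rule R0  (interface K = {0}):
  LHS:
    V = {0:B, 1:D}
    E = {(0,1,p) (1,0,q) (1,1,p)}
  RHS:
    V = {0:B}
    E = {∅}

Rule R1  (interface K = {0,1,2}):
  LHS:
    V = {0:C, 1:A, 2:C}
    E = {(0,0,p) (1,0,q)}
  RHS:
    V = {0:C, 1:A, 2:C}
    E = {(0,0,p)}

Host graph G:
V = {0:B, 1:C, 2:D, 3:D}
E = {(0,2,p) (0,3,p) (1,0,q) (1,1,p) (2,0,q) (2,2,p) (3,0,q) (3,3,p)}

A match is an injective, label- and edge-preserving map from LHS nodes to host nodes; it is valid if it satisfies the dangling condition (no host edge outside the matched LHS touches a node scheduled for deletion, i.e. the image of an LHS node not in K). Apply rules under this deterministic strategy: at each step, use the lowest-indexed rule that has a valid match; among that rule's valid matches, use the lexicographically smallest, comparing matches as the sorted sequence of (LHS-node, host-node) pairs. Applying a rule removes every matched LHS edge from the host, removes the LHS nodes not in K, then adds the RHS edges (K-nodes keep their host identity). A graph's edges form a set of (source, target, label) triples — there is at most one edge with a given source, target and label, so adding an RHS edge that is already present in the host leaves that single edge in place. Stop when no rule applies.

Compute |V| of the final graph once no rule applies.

Answer: 2

Rewrite trace:
start.  V:4 E:8  edges: 0-p->2 0-p->3 1-q->0 1-p->1 2-q->0 2-p->2 3-q->0 3-p->3
1. fire R0 via {0↦0, 1↦2}  →  V:3 E:5  edges: 0-p->3 1-q->0 1-p->1 3-q->0 3-p->3
2. fire R0 via {0↦0, 1↦3}  →  V:2 E:2  edges: 1-q->0 1-p->1
normal form: no rule applies after step 2
NF nodes: {0:B, 1:C}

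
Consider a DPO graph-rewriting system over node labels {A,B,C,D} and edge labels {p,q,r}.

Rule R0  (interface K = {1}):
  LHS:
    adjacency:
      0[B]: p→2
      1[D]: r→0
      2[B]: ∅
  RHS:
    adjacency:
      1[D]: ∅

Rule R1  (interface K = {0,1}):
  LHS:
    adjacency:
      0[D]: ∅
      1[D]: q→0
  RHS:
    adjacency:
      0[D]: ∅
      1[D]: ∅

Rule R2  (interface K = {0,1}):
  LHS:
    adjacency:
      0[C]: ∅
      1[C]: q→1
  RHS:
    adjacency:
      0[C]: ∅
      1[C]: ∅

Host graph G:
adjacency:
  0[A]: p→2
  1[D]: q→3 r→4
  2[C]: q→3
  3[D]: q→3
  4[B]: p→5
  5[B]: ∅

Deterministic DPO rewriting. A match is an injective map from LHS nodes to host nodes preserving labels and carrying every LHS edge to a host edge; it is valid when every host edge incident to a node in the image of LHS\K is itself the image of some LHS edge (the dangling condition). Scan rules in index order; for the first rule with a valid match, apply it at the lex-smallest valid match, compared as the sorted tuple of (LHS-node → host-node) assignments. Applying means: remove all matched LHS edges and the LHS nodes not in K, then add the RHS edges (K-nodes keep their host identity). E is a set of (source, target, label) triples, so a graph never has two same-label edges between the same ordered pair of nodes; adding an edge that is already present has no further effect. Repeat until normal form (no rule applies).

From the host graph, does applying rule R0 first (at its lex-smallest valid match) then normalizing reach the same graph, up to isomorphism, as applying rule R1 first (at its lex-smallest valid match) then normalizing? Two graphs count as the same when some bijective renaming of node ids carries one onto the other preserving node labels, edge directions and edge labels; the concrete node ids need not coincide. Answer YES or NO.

branch R0-first: apply at {0↦4, 1↦1, 2↦5} → |E|=4, then 1 more step(s) → NF |V|=4 |E|=3 V={0:A, 1:D, 2:C, 3:D} E=0-p->2 2-q->3 3-q->3
branch R1-first: apply at {0↦3, 1↦1} → |E|=5, then 1 more step(s) → NF |V|=4 |E|=3 V={0:A, 1:D, 2:C, 3:D} E=0-p->2 2-q->3 3-q->3
graphs isomorphic (equal up to label-preserving node renaming)

Answer: YES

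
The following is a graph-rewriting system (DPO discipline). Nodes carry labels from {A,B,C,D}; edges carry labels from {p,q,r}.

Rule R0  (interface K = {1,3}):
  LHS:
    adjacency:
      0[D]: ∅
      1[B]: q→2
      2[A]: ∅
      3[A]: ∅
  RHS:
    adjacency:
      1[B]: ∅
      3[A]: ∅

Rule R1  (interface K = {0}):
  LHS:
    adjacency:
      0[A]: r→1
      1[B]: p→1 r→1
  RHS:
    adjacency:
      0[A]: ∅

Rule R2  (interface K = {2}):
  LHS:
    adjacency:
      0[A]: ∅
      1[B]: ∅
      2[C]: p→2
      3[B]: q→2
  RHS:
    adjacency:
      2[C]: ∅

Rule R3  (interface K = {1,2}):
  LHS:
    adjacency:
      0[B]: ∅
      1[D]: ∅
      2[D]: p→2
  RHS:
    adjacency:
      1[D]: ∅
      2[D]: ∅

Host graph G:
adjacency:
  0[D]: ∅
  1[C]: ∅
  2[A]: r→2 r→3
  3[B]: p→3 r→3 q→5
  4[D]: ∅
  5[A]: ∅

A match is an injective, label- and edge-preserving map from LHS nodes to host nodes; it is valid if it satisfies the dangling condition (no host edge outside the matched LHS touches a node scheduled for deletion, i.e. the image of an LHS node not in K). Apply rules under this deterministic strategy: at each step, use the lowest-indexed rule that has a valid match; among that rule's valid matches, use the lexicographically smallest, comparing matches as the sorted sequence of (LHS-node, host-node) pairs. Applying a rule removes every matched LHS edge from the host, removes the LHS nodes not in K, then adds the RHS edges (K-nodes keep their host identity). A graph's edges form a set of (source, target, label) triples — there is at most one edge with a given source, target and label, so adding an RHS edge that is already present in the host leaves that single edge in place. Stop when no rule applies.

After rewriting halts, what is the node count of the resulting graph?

Answer: 3

Derivation:
start.  V:6 E:5  edges: 2-r->2 2-r->3 3-p->3 3-r->3 3-q->5
1. fire R0 via {0↦0, 1↦3, 2↦5, 3↦2}  →  V:4 E:4  edges: 2-r->2 2-r->3 3-p->3 3-r->3
2. fire R1 via {0↦2, 1↦3}  →  V:3 E:1  edges: 2-r->2
final graph: no rule applies after step 2
NF nodes: {1:C, 2:A, 4:D}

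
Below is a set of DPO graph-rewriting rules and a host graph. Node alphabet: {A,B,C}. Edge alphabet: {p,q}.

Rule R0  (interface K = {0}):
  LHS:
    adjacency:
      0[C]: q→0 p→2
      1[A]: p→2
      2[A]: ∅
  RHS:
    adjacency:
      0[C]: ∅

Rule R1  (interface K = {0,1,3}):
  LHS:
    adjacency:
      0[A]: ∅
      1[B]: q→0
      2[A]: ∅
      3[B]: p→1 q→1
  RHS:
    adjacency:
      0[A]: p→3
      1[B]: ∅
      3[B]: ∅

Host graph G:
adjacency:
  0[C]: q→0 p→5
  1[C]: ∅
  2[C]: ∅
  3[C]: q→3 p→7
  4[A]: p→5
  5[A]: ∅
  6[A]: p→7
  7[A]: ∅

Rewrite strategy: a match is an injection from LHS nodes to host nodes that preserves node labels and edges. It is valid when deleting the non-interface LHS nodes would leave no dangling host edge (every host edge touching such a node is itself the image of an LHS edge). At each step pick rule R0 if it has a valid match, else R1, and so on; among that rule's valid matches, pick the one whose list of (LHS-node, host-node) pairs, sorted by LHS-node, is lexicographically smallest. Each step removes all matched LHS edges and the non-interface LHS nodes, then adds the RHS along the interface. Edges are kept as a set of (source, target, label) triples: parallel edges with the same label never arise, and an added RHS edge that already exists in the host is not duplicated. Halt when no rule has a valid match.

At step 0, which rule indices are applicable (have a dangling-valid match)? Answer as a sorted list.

Answer: [R0]

Derivation:
R0: 2 valid matches — {0↦0, 1↦4, 2↦5}, {0↦3, 1↦6, 2↦7}
R1: no valid match — LHS pattern not found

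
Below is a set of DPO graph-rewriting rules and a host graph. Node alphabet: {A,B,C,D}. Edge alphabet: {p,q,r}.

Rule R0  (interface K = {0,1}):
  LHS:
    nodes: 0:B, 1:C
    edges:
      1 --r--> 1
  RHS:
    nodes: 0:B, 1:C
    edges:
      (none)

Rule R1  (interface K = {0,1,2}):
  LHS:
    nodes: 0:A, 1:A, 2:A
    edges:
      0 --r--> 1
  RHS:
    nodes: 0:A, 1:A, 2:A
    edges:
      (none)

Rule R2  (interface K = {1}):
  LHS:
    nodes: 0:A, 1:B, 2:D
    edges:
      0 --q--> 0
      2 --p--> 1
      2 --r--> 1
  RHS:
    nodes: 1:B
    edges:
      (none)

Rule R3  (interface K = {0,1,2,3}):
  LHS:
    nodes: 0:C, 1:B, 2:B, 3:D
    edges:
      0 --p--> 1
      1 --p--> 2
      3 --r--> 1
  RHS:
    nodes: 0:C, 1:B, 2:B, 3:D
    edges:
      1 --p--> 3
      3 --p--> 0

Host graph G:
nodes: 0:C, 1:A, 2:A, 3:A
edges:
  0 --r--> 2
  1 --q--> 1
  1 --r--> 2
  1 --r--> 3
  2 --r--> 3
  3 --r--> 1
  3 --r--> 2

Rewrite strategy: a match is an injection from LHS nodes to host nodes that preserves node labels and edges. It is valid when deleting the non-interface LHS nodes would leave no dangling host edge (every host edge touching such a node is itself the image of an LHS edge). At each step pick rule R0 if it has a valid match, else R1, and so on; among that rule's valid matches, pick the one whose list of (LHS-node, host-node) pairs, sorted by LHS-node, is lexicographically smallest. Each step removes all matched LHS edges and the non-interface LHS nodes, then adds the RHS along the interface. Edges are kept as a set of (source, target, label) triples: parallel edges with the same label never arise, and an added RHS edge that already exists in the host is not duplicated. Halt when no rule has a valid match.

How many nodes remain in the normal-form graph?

Answer: 4

Steps:
[0] host  ⇒  4 nodes, 7 edges  {0-r->2 1-q->1 1-r->2 1-r->3 2-r->3 3-r->1 3-r->2}
[1] R1 @ {0↦1, 1↦2, 2↦3}  ⇒  4 nodes, 6 edges  {0-r->2 1-q->1 1-r->3 2-r->3 3-r->1 3-r->2}
[2] R1 @ {0↦1, 1↦3, 2↦2}  ⇒  4 nodes, 5 edges  {0-r->2 1-q->1 2-r->3 3-r->1 3-r->2}
[3] R1 @ {0↦2, 1↦3, 2↦1}  ⇒  4 nodes, 4 edges  {0-r->2 1-q->1 3-r->1 3-r->2}
[4] R1 @ {0↦3, 1↦1, 2↦2}  ⇒  4 nodes, 3 edges  {0-r->2 1-q->1 3-r->2}
[5] R1 @ {0↦3, 1↦2, 2↦1}  ⇒  4 nodes, 2 edges  {0-r->2 1-q->1}
normal form: no rule applies after step 5
NF nodes: {0:C, 1:A, 2:A, 3:A}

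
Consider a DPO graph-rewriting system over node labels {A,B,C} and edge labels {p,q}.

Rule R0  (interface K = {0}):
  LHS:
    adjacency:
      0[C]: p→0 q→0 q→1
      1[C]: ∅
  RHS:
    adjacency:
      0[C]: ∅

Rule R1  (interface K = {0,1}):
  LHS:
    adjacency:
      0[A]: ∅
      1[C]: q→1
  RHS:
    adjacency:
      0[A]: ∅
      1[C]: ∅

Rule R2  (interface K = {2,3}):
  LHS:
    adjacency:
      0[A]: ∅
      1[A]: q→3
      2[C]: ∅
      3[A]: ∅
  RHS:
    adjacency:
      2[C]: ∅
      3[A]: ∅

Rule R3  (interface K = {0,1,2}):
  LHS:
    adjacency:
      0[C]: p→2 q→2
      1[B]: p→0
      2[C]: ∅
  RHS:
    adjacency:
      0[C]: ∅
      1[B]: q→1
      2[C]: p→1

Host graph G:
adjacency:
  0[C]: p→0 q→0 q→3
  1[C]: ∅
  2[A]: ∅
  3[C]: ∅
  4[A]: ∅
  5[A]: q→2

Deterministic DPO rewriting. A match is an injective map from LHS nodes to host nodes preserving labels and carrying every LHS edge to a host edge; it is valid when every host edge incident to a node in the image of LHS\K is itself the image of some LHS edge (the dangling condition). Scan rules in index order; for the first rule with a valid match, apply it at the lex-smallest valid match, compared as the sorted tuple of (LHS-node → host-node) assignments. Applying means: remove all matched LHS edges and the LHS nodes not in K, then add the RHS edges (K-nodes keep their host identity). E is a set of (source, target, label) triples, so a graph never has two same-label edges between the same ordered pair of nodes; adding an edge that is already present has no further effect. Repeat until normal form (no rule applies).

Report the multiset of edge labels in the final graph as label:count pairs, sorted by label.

[0] host  ⇒  6 nodes, 4 edges  {0-p->0 0-q->0 0-q->3 5-q->2}
[1] R0 @ {0↦0, 1↦3}  ⇒  5 nodes, 1 edges  {5-q->2}
[2] R2 @ {0↦4, 1↦5, 2↦0, 3↦2}  ⇒  3 nodes, 0 edges  {∅}
halt: no rule applies after step 2
NF edges: []

Answer: (no edges)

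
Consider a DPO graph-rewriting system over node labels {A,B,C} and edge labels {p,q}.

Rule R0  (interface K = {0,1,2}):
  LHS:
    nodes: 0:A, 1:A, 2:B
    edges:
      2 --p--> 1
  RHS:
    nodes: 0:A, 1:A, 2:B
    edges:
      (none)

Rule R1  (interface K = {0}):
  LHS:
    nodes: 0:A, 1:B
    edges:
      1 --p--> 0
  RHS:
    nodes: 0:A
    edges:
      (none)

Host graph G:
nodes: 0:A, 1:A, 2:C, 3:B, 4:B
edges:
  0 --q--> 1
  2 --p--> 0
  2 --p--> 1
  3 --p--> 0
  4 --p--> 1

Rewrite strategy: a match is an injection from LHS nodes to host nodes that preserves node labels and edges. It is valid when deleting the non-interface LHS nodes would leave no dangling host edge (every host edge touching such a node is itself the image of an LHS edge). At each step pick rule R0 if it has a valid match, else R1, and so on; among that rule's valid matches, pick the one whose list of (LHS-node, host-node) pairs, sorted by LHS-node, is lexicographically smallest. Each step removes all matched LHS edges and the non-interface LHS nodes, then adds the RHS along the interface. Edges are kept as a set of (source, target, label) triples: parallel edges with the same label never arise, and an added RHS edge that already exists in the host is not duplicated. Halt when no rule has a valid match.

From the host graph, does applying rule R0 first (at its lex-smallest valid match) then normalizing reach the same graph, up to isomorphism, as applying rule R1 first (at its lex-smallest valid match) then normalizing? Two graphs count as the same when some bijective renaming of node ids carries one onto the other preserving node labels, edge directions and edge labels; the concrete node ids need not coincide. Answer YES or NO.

branch R0-first: apply at {0↦0, 1↦1, 2↦4} → |E|=4, then 1 more step(s) → NF |V|=5 |E|=3 V={0:A, 1:A, 2:C, 3:B, 4:B} E=0-q->1 2-p->0 2-p->1
branch R1-first: apply at {0↦0, 1↦3} → |E|=4, then 1 more step(s) → NF |V|=4 |E|=3 V={0:A, 1:A, 2:C, 4:B} E=0-q->1 2-p->0 2-p->1
graphs not isomorphic

Answer: NO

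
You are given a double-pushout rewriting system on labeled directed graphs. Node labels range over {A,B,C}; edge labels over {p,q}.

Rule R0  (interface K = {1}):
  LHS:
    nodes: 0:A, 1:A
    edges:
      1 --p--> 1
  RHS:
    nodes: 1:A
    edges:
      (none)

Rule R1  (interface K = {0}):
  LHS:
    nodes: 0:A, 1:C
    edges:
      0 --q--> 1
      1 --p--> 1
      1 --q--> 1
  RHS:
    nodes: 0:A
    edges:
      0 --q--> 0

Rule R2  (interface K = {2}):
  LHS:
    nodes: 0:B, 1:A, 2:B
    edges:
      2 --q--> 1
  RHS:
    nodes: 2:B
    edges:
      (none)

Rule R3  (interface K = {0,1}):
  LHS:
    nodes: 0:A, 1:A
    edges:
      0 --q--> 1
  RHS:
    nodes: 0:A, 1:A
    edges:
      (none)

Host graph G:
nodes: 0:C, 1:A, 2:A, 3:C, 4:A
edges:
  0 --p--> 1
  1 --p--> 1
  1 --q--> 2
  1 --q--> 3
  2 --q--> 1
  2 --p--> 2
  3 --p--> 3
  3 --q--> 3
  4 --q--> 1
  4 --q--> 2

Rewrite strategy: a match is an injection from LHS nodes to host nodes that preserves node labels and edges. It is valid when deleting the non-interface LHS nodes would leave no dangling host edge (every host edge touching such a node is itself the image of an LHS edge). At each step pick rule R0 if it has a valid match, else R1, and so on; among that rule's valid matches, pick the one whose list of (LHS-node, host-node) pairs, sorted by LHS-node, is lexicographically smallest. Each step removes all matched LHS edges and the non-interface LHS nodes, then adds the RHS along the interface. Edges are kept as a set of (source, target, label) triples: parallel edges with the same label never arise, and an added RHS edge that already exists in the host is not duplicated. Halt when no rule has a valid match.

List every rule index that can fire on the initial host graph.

R0: no valid match — 4 raw matches, all fail dangling condition
R1: 1 valid match — {0↦1, 1↦3}
R2: no valid match — LHS pattern not found
R3: 4 valid matches — {0↦1, 1↦2}, {0↦2, 1↦1}, {0↦4, 1↦1} (+1 more)

Answer: [R1,R3]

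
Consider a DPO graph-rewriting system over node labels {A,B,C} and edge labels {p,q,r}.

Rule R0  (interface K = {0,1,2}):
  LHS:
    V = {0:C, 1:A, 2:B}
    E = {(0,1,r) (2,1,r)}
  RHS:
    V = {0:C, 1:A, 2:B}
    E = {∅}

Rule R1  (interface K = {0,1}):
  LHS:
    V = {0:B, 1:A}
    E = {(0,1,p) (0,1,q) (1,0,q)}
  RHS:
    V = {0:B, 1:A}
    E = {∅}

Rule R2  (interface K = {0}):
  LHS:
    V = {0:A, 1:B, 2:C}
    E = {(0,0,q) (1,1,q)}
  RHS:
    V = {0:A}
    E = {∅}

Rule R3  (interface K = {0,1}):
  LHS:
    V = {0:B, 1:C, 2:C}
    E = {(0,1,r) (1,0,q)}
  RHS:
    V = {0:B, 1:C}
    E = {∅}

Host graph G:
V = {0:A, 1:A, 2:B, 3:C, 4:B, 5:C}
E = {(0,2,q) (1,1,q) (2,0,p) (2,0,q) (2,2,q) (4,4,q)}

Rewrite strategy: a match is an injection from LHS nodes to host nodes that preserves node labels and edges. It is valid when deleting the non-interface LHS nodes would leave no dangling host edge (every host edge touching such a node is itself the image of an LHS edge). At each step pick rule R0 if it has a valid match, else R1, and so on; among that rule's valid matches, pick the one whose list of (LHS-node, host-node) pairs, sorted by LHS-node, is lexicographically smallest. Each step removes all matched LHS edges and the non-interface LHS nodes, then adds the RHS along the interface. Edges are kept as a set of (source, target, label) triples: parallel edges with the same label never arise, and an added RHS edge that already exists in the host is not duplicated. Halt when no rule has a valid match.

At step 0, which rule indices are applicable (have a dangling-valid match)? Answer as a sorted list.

Answer: [R1,R2]

Rewrite trace:
R0: no valid match — LHS pattern not found
R1: 1 valid match — {0↦2, 1↦0}
R2: 2 valid matches — {0↦1, 1↦4, 2↦3}, {0↦1, 1↦4, 2↦5}
R3: no valid match — LHS pattern not found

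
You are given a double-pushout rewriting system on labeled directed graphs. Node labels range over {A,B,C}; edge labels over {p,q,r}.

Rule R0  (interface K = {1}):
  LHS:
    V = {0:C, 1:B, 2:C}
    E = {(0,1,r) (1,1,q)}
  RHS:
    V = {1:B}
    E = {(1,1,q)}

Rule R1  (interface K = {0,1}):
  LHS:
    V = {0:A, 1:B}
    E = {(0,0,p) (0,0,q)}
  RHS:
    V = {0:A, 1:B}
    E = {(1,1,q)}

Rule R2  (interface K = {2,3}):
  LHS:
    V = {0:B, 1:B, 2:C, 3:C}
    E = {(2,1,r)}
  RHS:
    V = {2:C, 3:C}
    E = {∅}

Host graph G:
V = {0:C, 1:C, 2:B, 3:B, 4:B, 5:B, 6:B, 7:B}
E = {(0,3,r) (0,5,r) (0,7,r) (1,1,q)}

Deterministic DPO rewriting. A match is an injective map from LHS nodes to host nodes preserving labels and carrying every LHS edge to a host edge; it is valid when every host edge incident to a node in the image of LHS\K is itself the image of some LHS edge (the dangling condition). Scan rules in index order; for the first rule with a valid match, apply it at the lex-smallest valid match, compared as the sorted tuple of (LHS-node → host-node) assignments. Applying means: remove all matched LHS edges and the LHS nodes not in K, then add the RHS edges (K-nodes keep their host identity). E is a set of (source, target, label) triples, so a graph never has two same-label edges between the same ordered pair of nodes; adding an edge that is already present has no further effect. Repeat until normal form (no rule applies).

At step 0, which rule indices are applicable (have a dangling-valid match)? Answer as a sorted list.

Answer: [R2]

Derivation:
R0: no valid match — LHS pattern not found
R1: no valid match — LHS pattern not found
R2: 9 valid matches — {0↦2, 1↦3, 2↦0, 3↦1}, {0↦2, 1↦5, 2↦0, 3↦1}, {0↦2, 1↦7, 2↦0, 3↦1} (+6 more)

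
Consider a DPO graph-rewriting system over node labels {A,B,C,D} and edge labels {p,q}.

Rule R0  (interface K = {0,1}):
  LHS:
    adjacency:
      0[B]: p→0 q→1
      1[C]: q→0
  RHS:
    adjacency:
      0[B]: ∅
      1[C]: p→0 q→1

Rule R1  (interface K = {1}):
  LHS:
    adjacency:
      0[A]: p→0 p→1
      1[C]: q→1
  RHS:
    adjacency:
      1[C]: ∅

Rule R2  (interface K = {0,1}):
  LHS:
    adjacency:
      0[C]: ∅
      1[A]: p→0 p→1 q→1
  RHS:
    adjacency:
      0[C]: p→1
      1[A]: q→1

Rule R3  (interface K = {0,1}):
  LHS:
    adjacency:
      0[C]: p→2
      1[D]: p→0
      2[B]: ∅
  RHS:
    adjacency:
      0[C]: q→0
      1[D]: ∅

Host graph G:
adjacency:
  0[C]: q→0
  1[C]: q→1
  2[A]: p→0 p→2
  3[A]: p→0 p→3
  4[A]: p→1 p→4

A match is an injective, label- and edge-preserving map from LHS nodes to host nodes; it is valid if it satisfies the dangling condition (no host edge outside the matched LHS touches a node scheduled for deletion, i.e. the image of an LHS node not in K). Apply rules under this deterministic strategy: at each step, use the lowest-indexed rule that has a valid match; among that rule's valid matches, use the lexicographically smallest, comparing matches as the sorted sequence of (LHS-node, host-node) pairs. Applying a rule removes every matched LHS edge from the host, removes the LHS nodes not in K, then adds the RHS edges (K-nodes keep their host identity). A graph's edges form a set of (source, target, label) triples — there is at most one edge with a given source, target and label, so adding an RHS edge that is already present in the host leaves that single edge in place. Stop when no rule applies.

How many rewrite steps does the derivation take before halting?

Answer: 2

Derivation:
start.  V:5 E:8  edges: 0-q->0 1-q->1 2-p->0 2-p->2 3-p->0 3-p->3 4-p->1 4-p->4
1. fire R1 via {0↦2, 1↦0}  →  V:4 E:5  edges: 1-q->1 3-p->0 3-p->3 4-p->1 4-p->4
2. fire R1 via {0↦4, 1↦1}  →  V:3 E:2  edges: 3-p->0 3-p->3
final graph: no rule applies after step 2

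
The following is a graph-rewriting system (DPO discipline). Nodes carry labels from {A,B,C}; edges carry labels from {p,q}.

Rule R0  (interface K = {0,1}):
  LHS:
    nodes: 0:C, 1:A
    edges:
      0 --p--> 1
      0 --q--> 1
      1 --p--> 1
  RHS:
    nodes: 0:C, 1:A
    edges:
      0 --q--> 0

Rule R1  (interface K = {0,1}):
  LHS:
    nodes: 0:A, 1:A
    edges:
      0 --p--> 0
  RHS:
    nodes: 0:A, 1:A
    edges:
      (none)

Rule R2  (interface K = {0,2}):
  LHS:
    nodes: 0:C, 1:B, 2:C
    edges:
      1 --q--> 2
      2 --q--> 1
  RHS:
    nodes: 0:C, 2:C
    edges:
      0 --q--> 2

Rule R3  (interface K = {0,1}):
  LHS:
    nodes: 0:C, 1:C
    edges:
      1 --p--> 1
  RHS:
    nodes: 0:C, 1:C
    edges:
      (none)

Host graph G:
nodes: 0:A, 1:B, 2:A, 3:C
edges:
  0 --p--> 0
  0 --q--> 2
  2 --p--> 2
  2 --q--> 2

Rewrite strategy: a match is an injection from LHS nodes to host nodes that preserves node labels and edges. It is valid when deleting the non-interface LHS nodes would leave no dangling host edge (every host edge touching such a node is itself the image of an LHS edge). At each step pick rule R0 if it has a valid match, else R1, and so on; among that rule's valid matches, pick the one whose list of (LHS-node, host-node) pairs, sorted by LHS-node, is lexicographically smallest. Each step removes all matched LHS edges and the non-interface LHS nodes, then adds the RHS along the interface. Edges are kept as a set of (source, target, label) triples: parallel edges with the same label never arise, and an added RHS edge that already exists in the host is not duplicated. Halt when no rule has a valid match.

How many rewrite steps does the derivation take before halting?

start.  V:4 E:4  edges: 0-p->0 0-q->2 2-p->2 2-q->2
1. fire R1 via {0↦0, 1↦2}  →  V:4 E:3  edges: 0-q->2 2-p->2 2-q->2
2. fire R1 via {0↦2, 1↦0}  →  V:4 E:2  edges: 0-q->2 2-q->2
halt: no rule applies after step 2

Answer: 2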